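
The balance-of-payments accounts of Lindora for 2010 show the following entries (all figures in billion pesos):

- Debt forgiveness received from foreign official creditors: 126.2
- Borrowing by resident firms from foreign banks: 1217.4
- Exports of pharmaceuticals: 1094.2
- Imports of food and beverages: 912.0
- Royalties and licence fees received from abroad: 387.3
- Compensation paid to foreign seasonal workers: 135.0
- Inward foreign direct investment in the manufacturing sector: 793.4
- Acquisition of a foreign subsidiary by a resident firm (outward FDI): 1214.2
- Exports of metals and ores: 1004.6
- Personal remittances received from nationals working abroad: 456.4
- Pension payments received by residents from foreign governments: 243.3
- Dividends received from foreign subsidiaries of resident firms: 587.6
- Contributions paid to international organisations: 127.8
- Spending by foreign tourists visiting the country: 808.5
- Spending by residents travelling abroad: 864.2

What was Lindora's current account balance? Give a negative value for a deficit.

Goods: 1094.2 - 912.0 + 1004.6 = 1186.8
Services: 808.5 - 864.2 + 387.3 = 331.6
Primary income: -135.0 + 587.6 = 452.6
Secondary income: 456.4 + 243.3 - 127.8 = 571.9
Current account = 1186.8 + 331.6 + 452.6 + 571.9 = 2542.9
(Excluded from the current account — capital account: debt forgiveness received from foreign official creditors 126.2; financial account: borrowing by resident firms from foreign banks 1217.4, inward foreign direct investment in the manufacturing sector 793.4, acquisition of a foreign subsidiary by a resident firm (outward FDI) 1214.2.)

2542.9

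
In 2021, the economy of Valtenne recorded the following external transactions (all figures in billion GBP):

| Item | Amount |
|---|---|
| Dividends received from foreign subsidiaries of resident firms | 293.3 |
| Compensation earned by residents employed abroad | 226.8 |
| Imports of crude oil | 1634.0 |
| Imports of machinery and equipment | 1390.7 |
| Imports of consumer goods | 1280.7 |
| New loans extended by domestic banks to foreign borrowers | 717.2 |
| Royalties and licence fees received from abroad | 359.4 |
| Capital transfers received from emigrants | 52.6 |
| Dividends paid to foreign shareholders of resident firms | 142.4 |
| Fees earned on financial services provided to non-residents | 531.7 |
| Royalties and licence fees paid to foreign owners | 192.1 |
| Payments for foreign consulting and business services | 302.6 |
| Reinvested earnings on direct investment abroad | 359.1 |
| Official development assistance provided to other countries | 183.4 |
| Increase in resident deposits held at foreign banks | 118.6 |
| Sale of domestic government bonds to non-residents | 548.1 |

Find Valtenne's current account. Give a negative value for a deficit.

-3355.6

Goods: -1280.7 - 1390.7 - 1634.0 = -4305.4
Services: 531.7 - 302.6 + 359.4 - 192.1 = 396.4
Primary income: 226.8 + 359.1 + 293.3 - 142.4 = 736.8
Secondary income: -183.4
Current account = (-4305.4) + 396.4 + 736.8 + (-183.4) = -3355.6
(Excluded from the current account — financial account: new loans extended by domestic banks to foreign borrowers 717.2, increase in resident deposits held at foreign banks 118.6, sale of domestic government bonds to non-residents 548.1; capital account: capital transfers received from emigrants 52.6.)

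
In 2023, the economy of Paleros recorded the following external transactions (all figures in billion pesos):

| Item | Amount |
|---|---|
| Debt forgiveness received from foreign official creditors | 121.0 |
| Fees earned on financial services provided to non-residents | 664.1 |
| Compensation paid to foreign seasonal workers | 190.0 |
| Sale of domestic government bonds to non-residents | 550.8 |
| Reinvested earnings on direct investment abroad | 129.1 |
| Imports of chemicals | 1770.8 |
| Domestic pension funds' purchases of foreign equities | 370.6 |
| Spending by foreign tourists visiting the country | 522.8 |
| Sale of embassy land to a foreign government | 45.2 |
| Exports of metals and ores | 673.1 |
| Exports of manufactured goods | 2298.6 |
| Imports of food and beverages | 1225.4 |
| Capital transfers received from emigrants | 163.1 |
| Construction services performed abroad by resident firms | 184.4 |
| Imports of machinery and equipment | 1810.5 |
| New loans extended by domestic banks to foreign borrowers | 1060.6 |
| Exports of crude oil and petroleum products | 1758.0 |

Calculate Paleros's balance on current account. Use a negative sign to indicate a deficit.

Goods: 673.1 - 1225.4 + 2298.6 + 1758.0 - 1770.8 - 1810.5 = -77.0
Services: 664.1 + 184.4 + 522.8 = 1371.3
Primary income: -190.0 + 129.1 = -60.9
Current account = (-77.0) + 1371.3 + (-60.9) = 1233.4
(Excluded from the current account — capital account: debt forgiveness received from foreign official creditors 121.0, sale of embassy land to a foreign government 45.2, capital transfers received from emigrants 163.1; financial account: sale of domestic government bonds to non-residents 550.8, domestic pension funds' purchases of foreign equities 370.6, new loans extended by domestic banks to foreign borrowers 1060.6.)

1233.4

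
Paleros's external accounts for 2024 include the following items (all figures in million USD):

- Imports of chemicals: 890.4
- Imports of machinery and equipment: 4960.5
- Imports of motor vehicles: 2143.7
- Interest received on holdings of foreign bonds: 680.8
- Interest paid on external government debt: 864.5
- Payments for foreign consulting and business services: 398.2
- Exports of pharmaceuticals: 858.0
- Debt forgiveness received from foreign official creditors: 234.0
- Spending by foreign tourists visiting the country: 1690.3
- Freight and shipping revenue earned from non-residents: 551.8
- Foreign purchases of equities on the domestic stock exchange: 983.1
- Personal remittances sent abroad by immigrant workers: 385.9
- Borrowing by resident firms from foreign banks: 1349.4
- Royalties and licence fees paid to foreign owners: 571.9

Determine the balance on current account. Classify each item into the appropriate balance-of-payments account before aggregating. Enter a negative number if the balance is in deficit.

Goods: -4960.5 - 890.4 + 858.0 - 2143.7 = -7136.6
Services: 551.8 - 571.9 + 1690.3 - 398.2 = 1272.0
Primary income: -864.5 + 680.8 = -183.7
Secondary income: -385.9
Current account = (-7136.6) + 1272.0 + (-183.7) + (-385.9) = -6434.2
(Excluded from the current account — capital account: debt forgiveness received from foreign official creditors 234.0; financial account: foreign purchases of equities on the domestic stock exchange 983.1, borrowing by resident firms from foreign banks 1349.4.)

-6434.2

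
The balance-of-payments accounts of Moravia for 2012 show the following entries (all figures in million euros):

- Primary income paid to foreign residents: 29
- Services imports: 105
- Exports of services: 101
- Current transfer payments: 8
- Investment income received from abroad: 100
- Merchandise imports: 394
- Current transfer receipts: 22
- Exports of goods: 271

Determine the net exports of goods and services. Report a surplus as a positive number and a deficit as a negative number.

-127

Goods balance = 271 - 394 = -123
Services balance = 101 - 105 = -4
Trade balance (goods + services) = -123 + (-4) = -127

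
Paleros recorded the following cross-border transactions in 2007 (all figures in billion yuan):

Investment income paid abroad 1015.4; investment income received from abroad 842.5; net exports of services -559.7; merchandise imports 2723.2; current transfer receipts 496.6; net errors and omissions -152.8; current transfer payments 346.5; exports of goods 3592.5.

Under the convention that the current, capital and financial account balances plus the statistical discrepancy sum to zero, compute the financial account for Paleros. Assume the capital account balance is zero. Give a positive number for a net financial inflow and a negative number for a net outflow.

Goods balance = 3592.5 - 2723.2 = 869.3
Services balance = -559.7
Trade balance (goods + services) = 869.3 + (-559.7) = 309.6
Net primary income = 842.5 - 1015.4 = -172.9
Net secondary income = 496.6 - 346.5 = 150.1
Current account = 309.6 + (-172.9) + 150.1 = 286.8
Financial account = -(286.8 + (-152.8)) = -134.0

-134.0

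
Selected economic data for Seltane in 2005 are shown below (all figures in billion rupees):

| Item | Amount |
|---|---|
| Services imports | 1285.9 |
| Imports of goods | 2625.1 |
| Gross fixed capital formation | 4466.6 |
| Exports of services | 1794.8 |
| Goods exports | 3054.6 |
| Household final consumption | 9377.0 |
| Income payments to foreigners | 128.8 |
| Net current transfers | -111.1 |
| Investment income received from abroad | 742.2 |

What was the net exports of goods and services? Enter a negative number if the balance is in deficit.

938.4

Goods balance = 3054.6 - 2625.1 = 429.5
Services balance = 1794.8 - 1285.9 = 508.9
Trade balance (goods + services) = 429.5 + 508.9 = 938.4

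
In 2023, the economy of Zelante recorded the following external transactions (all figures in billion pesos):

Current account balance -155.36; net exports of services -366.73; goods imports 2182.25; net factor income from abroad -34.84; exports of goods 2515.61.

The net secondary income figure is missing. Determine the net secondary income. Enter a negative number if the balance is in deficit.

Current account = goods balance + services balance + net primary income + net secondary income
Sum of the known components = -68.21
Net secondary income = CA - (known components) = -155.36 - (-68.21) = -87.15

-87.15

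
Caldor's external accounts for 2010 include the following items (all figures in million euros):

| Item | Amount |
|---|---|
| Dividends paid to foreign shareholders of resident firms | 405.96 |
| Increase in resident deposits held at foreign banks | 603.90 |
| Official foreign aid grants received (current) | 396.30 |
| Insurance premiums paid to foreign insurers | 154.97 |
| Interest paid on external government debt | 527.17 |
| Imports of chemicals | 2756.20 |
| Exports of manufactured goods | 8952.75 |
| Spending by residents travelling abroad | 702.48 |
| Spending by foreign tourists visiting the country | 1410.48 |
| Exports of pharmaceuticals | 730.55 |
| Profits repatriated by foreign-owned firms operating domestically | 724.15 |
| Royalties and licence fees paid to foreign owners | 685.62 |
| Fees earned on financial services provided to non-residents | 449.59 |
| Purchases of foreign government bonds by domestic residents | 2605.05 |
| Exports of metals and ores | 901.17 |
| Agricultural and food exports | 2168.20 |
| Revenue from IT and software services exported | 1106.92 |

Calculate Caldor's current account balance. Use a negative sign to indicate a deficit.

10159.41

Goods: 730.55 - 2756.20 + 901.17 + 8952.75 + 2168.20 = 9996.47
Services: 1410.48 - 702.48 + 449.59 + 1106.92 - 685.62 - 154.97 = 1423.92
Primary income: -724.15 - 527.17 - 405.96 = -1657.28
Secondary income: 396.30
Current account = 9996.47 + 1423.92 + (-1657.28) + 396.30 = 10159.41
(Excluded from the current account — financial account: increase in resident deposits held at foreign banks 603.90, purchases of foreign government bonds by domestic residents 2605.05.)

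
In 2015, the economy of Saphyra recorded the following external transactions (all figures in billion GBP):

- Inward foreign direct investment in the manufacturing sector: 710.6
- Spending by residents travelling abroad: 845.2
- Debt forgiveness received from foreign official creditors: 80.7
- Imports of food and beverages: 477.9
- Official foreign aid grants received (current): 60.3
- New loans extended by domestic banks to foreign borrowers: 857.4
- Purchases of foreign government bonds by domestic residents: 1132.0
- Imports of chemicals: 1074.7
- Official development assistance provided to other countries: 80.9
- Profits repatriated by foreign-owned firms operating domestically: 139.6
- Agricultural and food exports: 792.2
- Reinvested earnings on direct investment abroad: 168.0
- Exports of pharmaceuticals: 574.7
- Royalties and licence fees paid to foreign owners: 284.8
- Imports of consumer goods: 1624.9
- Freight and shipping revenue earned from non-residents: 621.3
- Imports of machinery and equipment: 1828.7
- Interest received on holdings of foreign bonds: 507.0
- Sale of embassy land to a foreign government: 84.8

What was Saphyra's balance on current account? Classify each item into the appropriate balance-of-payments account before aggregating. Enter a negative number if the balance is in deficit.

Goods: 574.7 + 792.2 - 1828.7 - 477.9 - 1624.9 - 1074.7 = -3639.3
Services: -845.2 - 284.8 + 621.3 = -508.7
Primary income: -139.6 + 507.0 + 168.0 = 535.4
Secondary income: -80.9 + 60.3 = -20.6
Current account = (-3639.3) + (-508.7) + 535.4 + (-20.6) = -3633.2
(Excluded from the current account — financial account: inward foreign direct investment in the manufacturing sector 710.6, new loans extended by domestic banks to foreign borrowers 857.4, purchases of foreign government bonds by domestic residents 1132.0; capital account: debt forgiveness received from foreign official creditors 80.7, sale of embassy land to a foreign government 84.8.)

-3633.2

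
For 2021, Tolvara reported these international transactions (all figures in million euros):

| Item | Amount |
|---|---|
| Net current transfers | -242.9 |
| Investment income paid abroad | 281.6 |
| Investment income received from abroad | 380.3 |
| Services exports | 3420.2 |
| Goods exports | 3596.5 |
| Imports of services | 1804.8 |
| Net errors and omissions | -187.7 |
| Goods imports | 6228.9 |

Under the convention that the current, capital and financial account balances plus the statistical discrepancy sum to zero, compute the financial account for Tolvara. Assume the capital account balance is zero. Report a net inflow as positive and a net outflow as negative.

1348.9

Goods balance = 3596.5 - 6228.9 = -2632.4
Services balance = 3420.2 - 1804.8 = 1615.4
Trade balance (goods + services) = -2632.4 + 1615.4 = -1017.0
Net primary income = 380.3 - 281.6 = 98.7
Net secondary income = -242.9
Current account = -1017.0 + 98.7 + (-242.9) = -1161.2
Financial account = -(-1161.2 + (-187.7)) = 1348.9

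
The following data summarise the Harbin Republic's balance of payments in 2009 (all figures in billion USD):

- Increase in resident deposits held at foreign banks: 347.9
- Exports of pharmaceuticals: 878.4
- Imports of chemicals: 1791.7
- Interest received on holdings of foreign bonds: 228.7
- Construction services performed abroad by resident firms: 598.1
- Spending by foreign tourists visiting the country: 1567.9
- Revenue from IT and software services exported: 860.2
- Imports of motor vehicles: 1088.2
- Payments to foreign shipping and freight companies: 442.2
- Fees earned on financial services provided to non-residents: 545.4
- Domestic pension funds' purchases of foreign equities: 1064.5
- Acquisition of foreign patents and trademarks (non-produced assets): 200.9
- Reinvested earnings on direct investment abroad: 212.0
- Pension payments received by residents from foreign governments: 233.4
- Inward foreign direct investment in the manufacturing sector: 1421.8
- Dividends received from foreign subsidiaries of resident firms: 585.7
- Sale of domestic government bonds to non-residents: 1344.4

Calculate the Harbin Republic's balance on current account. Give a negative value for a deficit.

2387.7

Goods: 878.4 - 1791.7 - 1088.2 = -2001.5
Services: 598.1 + 545.4 + 860.2 - 442.2 + 1567.9 = 3129.4
Primary income: 212.0 + 585.7 + 228.7 = 1026.4
Secondary income: 233.4
Current account = (-2001.5) + 3129.4 + 1026.4 + 233.4 = 2387.7
(Excluded from the current account — financial account: increase in resident deposits held at foreign banks 347.9, domestic pension funds' purchases of foreign equities 1064.5, inward foreign direct investment in the manufacturing sector 1421.8, sale of domestic government bonds to non-residents 1344.4; capital account: acquisition of foreign patents and trademarks (non-produced assets) 200.9.)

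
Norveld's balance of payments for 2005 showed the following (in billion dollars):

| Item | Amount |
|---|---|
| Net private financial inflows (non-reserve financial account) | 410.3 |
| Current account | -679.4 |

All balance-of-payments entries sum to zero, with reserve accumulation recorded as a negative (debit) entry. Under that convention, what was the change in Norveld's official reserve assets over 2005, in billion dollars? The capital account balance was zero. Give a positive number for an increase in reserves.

Official reserve transactions balance = -((-679.4) + 410.3) = 269.1
An accumulation of reserves is recorded as a debit (negative entry), so the change in the stock of reserves is the negative of that balance.
Change in official reserves = -(269.1) = -269.1

-269.1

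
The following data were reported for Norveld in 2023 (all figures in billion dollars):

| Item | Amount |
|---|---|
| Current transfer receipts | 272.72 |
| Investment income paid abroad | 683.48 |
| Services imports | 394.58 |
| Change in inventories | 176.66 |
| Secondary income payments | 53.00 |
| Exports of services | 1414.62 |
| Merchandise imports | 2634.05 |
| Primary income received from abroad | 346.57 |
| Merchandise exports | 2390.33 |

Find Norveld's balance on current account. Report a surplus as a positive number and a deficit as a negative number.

659.13

Goods balance = 2390.33 - 2634.05 = -243.72
Services balance = 1414.62 - 394.58 = 1020.04
Trade balance (goods + services) = -243.72 + 1020.04 = 776.32
Net primary income = 346.57 - 683.48 = -336.91
Net secondary income = 272.72 - 53.00 = 219.72
Current account = 776.32 + (-336.91) + 219.72 = 659.13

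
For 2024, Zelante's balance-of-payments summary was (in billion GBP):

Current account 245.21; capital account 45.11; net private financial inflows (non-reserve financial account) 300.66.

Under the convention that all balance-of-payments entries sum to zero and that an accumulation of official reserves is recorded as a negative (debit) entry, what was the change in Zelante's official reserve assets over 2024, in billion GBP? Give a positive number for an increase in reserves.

590.98

Official reserve transactions balance = -(245.21 + 45.11 + 300.66) = -590.98
An accumulation of reserves is recorded as a debit (negative entry), so the change in the stock of reserves is the negative of that balance.
Change in official reserves = -(-590.98) = 590.98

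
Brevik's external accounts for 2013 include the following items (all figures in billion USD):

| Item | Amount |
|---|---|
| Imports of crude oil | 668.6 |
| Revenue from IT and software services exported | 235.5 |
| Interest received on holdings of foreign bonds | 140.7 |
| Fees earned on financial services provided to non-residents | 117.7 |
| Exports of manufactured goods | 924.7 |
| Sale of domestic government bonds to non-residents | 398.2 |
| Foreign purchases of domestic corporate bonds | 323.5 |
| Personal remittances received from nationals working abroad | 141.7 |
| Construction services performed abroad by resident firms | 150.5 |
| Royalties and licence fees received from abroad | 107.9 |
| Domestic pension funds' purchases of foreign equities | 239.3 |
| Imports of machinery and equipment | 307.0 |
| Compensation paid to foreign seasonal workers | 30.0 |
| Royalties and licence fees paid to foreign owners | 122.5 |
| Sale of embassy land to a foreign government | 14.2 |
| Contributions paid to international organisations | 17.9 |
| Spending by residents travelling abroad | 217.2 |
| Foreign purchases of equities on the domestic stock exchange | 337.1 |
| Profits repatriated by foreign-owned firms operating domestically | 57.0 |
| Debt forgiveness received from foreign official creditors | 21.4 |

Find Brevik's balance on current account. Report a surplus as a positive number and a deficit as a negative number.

Goods: -307.0 - 668.6 + 924.7 = -50.9
Services: 150.5 - 122.5 - 217.2 + 107.9 + 117.7 + 235.5 = 271.9
Primary income: -30.0 + 140.7 - 57.0 = 53.7
Secondary income: 141.7 - 17.9 = 123.8
Current account = (-50.9) + 271.9 + 53.7 + 123.8 = 398.5
(Excluded from the current account — financial account: sale of domestic government bonds to non-residents 398.2, foreign purchases of domestic corporate bonds 323.5, domestic pension funds' purchases of foreign equities 239.3, foreign purchases of equities on the domestic stock exchange 337.1; capital account: sale of embassy land to a foreign government 14.2, debt forgiveness received from foreign official creditors 21.4.)

398.5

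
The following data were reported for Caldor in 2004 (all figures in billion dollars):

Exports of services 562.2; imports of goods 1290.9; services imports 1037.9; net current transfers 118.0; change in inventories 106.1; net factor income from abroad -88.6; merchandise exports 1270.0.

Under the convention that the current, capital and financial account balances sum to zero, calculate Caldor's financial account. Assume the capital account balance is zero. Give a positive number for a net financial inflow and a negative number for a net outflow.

467.2

Goods balance = 1270.0 - 1290.9 = -20.9
Services balance = 562.2 - 1037.9 = -475.7
Trade balance (goods + services) = -20.9 + (-475.7) = -496.6
Net primary income = -88.6
Net secondary income = 118.0
Current account = -496.6 + (-88.6) + 118.0 = -467.2
Financial account = -(-467.2) = 467.2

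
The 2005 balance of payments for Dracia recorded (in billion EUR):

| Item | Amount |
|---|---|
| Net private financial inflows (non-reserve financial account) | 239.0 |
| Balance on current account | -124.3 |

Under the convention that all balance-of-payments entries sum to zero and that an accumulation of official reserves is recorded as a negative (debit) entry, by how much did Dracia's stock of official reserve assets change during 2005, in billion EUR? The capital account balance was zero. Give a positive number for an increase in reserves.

114.7

Official reserve transactions balance = -((-124.3) + 239.0) = -114.7
An accumulation of reserves is recorded as a debit (negative entry), so the change in the stock of reserves is the negative of that balance.
Change in official reserves = -(-114.7) = 114.7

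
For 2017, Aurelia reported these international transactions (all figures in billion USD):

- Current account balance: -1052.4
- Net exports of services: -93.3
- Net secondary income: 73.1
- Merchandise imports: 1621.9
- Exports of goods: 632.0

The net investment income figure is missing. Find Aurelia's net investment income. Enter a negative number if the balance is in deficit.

-42.3

Current account = goods balance + services balance + net primary income + net secondary income
Sum of the known components = -1010.1
Net investment income = CA - (known components) = -1052.4 - (-1010.1) = -42.3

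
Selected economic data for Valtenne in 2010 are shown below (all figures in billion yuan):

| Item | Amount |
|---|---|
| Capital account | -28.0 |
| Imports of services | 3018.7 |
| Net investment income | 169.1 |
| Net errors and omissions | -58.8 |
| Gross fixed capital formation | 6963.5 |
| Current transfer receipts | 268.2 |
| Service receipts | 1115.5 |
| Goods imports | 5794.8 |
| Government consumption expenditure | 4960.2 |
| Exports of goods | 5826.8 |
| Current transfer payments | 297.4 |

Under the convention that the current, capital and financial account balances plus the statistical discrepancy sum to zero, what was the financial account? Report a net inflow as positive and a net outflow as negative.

Goods balance = 5826.8 - 5794.8 = 32.0
Services balance = 1115.5 - 3018.7 = -1903.2
Trade balance (goods + services) = 32.0 + (-1903.2) = -1871.2
Net primary income = 169.1
Net secondary income = 268.2 - 297.4 = -29.2
Current account = -1871.2 + 169.1 + (-29.2) = -1731.3
Financial account = -(-1731.3 + (-28.0) + (-58.8)) = 1818.1

1818.1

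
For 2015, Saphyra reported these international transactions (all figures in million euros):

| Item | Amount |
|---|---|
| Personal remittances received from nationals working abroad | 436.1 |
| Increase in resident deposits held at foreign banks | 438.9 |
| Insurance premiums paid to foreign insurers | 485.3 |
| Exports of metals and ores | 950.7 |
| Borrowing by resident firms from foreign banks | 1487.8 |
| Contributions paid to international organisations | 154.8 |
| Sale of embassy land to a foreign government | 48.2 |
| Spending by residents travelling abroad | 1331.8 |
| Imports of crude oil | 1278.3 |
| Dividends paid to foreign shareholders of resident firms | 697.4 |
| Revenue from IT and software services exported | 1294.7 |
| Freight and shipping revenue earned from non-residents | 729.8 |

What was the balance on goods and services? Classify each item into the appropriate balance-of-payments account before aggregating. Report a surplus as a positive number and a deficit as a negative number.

Goods: -1278.3 + 950.7 = -327.6
Services: -485.3 + 729.8 - 1331.8 + 1294.7 = 207.4
Trade balance = -327.6 + 207.4 = -120.2
(Excluded from the trade balance — secondary income: personal remittances received from nationals working abroad 436.1, contributions paid to international organisations 154.8; financial account: increase in resident deposits held at foreign banks 438.9, borrowing by resident firms from foreign banks 1487.8; capital account: sale of embassy land to a foreign government 48.2; primary income: dividends paid to foreign shareholders of resident firms 697.4.)

-120.2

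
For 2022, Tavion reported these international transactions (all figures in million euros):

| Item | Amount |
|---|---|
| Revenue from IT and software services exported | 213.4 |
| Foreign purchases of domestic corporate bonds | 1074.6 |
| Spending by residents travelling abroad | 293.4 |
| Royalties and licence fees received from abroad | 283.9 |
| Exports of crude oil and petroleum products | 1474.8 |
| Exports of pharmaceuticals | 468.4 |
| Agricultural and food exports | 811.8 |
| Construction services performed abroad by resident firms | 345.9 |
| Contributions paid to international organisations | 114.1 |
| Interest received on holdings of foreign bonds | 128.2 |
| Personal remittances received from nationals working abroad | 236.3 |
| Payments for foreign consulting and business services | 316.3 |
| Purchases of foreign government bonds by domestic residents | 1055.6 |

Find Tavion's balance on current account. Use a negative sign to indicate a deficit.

Goods: 468.4 + 811.8 + 1474.8 = 2755.0
Services: 345.9 - 293.4 - 316.3 + 213.4 + 283.9 = 233.5
Primary income: 128.2
Secondary income: 236.3 - 114.1 = 122.2
Current account = 2755.0 + 233.5 + 128.2 + 122.2 = 3238.9
(Excluded from the current account — financial account: foreign purchases of domestic corporate bonds 1074.6, purchases of foreign government bonds by domestic residents 1055.6.)

3238.9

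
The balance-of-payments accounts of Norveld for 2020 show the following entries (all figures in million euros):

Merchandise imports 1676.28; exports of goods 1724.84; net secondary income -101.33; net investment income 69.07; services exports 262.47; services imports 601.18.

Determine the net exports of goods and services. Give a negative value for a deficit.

-290.15

Goods balance = 1724.84 - 1676.28 = 48.56
Services balance = 262.47 - 601.18 = -338.71
Trade balance (goods + services) = 48.56 + (-338.71) = -290.15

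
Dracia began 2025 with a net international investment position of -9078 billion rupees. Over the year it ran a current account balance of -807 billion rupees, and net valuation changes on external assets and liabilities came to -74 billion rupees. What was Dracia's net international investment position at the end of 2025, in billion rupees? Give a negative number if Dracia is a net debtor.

Change in NIIP = current account + net valuation change = -807 + (-74) = -881
End-of-year NIIP = -9078 + (-881) = -9959

-9959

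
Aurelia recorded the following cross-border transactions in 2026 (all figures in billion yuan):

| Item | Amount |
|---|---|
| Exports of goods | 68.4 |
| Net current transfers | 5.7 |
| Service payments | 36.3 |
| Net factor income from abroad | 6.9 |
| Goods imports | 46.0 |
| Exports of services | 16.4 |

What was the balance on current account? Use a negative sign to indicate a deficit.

Goods balance = 68.4 - 46.0 = 22.4
Services balance = 16.4 - 36.3 = -19.9
Trade balance (goods + services) = 22.4 + (-19.9) = 2.5
Net primary income = 6.9
Net secondary income = 5.7
Current account = 2.5 + 6.9 + 5.7 = 15.1

15.1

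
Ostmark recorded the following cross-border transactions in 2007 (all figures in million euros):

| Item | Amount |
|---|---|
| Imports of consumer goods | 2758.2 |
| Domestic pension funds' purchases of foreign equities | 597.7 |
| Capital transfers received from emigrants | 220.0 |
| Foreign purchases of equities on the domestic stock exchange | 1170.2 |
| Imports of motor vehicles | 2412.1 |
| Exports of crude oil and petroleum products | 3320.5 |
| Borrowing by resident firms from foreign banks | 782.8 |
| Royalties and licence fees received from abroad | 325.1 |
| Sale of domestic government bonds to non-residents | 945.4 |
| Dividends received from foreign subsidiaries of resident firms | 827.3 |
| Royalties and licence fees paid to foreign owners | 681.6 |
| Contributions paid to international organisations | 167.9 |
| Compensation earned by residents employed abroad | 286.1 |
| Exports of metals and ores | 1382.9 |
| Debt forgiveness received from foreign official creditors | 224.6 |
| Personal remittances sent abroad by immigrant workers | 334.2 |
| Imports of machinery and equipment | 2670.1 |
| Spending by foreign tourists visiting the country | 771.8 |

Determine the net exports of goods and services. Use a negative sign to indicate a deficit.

Goods: -2412.1 + 1382.9 - 2758.2 - 2670.1 + 3320.5 = -3137.0
Services: 771.8 - 681.6 + 325.1 = 415.3
Trade balance = -3137.0 + 415.3 = -2721.7
(Excluded from the trade balance — financial account: domestic pension funds' purchases of foreign equities 597.7, foreign purchases of equities on the domestic stock exchange 1170.2, borrowing by resident firms from foreign banks 782.8, sale of domestic government bonds to non-residents 945.4; capital account: capital transfers received from emigrants 220.0, debt forgiveness received from foreign official creditors 224.6; primary income: dividends received from foreign subsidiaries of resident firms 827.3, compensation earned by residents employed abroad 286.1; secondary income: contributions paid to international organisations 167.9, personal remittances sent abroad by immigrant workers 334.2.)

-2721.7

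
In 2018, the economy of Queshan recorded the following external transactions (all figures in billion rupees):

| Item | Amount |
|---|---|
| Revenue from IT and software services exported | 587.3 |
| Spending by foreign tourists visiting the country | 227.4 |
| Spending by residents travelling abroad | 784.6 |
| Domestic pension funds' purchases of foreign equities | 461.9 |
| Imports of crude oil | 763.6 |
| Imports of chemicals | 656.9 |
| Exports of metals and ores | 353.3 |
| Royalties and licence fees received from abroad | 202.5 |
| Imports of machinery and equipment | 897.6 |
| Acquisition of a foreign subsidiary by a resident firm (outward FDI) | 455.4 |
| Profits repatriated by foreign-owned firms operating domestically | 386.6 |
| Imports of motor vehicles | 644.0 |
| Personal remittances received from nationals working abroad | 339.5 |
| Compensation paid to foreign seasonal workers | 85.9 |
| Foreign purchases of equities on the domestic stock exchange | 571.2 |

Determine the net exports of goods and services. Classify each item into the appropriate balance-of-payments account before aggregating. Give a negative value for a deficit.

Goods: 353.3 - 656.9 - 763.6 - 644.0 - 897.6 = -2608.8
Services: 227.4 + 587.3 + 202.5 - 784.6 = 232.6
Trade balance = -2608.8 + 232.6 = -2376.2
(Excluded from the trade balance — financial account: domestic pension funds' purchases of foreign equities 461.9, acquisition of a foreign subsidiary by a resident firm (outward FDI) 455.4, foreign purchases of equities on the domestic stock exchange 571.2; primary income: profits repatriated by foreign-owned firms operating domestically 386.6, compensation paid to foreign seasonal workers 85.9; secondary income: personal remittances received from nationals working abroad 339.5.)

-2376.2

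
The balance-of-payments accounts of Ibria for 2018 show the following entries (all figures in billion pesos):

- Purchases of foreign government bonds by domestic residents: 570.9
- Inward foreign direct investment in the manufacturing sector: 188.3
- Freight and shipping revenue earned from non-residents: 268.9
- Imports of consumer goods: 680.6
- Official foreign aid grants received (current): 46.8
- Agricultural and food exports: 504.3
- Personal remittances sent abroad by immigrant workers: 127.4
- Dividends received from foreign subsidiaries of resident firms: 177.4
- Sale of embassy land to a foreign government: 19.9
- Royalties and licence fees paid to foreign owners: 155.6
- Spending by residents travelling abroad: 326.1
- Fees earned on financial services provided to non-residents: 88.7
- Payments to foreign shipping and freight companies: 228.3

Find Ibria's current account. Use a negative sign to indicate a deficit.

-431.9

Goods: -680.6 + 504.3 = -176.3
Services: -228.3 - 326.1 + 268.9 + 88.7 - 155.6 = -352.4
Primary income: 177.4
Secondary income: 46.8 - 127.4 = -80.6
Current account = (-176.3) + (-352.4) + 177.4 + (-80.6) = -431.9
(Excluded from the current account — financial account: purchases of foreign government bonds by domestic residents 570.9, inward foreign direct investment in the manufacturing sector 188.3; capital account: sale of embassy land to a foreign government 19.9.)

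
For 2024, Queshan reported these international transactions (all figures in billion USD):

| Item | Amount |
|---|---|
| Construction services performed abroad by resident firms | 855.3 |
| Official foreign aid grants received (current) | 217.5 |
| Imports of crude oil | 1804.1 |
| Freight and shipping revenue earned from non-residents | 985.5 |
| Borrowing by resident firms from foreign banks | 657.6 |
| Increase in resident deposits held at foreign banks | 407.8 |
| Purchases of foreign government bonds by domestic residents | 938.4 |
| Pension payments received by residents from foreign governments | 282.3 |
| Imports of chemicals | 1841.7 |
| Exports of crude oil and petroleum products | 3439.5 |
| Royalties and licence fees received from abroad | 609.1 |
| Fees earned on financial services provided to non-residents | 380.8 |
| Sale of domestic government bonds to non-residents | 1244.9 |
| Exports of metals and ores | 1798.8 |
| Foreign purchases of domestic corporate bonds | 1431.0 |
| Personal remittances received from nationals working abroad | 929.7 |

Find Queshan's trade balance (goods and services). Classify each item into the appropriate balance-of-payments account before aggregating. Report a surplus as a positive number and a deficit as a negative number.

4423.2

Goods: -1841.7 + 1798.8 + 3439.5 - 1804.1 = 1592.5
Services: 609.1 + 380.8 + 855.3 + 985.5 = 2830.7
Trade balance = 1592.5 + 2830.7 = 4423.2
(Excluded from the trade balance — secondary income: official foreign aid grants received (current) 217.5, pension payments received by residents from foreign governments 282.3, personal remittances received from nationals working abroad 929.7; financial account: borrowing by resident firms from foreign banks 657.6, increase in resident deposits held at foreign banks 407.8, purchases of foreign government bonds by domestic residents 938.4, sale of domestic government bonds to non-residents 1244.9, foreign purchases of domestic corporate bonds 1431.0.)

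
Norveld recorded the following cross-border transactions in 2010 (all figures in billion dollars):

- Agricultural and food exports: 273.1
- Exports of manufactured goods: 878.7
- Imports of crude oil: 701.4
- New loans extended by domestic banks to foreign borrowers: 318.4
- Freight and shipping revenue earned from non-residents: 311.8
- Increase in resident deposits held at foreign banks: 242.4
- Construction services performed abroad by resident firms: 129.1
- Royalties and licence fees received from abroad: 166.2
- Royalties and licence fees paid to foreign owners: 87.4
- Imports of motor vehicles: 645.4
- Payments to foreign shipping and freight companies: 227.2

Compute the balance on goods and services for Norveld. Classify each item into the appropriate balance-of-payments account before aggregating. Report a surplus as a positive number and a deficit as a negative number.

97.5

Goods: -645.4 + 273.1 - 701.4 + 878.7 = -195.0
Services: 129.1 + 311.8 - 227.2 + 166.2 - 87.4 = 292.5
Trade balance = -195.0 + 292.5 = 97.5
(Excluded from the trade balance — financial account: new loans extended by domestic banks to foreign borrowers 318.4, increase in resident deposits held at foreign banks 242.4.)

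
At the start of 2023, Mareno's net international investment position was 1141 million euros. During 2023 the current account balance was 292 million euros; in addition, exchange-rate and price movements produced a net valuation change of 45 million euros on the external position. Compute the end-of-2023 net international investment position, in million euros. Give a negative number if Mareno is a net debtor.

1478

Change in NIIP = current account + net valuation change = 292 + 45 = 337
End-of-year NIIP = 1141 + 337 = 1478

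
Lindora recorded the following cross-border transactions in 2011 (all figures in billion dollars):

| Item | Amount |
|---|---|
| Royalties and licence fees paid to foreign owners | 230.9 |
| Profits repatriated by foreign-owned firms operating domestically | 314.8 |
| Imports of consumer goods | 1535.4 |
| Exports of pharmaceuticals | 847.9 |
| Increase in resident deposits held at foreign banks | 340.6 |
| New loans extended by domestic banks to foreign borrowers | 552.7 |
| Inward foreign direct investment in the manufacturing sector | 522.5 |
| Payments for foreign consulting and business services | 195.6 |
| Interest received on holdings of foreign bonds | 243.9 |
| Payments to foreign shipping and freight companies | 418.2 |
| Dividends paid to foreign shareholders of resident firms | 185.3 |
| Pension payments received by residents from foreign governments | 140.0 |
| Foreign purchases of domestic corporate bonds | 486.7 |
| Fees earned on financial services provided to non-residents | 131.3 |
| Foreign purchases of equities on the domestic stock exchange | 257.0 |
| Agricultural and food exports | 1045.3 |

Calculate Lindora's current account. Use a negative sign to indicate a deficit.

Goods: -1535.4 + 1045.3 + 847.9 = 357.8
Services: 131.3 - 230.9 - 418.2 - 195.6 = -713.4
Primary income: 243.9 - 185.3 - 314.8 = -256.2
Secondary income: 140.0
Current account = 357.8 + (-713.4) + (-256.2) + 140.0 = -471.8
(Excluded from the current account — financial account: increase in resident deposits held at foreign banks 340.6, new loans extended by domestic banks to foreign borrowers 552.7, inward foreign direct investment in the manufacturing sector 522.5, foreign purchases of domestic corporate bonds 486.7, foreign purchases of equities on the domestic stock exchange 257.0.)

-471.8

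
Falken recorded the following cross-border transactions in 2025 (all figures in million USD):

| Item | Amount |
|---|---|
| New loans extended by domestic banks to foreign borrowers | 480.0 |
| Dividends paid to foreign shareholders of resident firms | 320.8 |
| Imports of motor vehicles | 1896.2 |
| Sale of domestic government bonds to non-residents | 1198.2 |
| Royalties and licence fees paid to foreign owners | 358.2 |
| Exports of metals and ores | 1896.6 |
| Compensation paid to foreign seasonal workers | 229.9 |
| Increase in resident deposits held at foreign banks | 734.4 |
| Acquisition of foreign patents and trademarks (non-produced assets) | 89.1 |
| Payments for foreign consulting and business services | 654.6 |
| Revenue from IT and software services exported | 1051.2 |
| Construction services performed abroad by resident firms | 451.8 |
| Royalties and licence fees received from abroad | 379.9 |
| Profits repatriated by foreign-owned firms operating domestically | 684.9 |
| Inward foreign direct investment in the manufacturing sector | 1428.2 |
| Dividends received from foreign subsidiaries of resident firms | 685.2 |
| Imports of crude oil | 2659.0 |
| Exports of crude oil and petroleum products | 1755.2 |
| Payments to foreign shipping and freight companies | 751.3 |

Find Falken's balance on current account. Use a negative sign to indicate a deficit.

Goods: 1755.2 - 1896.2 - 2659.0 + 1896.6 = -903.4
Services: -751.3 + 379.9 - 358.2 + 1051.2 - 654.6 + 451.8 = 118.8
Primary income: 685.2 - 229.9 - 684.9 - 320.8 = -550.4
Current account = (-903.4) + 118.8 + (-550.4) = -1335.0
(Excluded from the current account — financial account: new loans extended by domestic banks to foreign borrowers 480.0, sale of domestic government bonds to non-residents 1198.2, increase in resident deposits held at foreign banks 734.4, inward foreign direct investment in the manufacturing sector 1428.2; capital account: acquisition of foreign patents and trademarks (non-produced assets) 89.1.)

-1335.0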